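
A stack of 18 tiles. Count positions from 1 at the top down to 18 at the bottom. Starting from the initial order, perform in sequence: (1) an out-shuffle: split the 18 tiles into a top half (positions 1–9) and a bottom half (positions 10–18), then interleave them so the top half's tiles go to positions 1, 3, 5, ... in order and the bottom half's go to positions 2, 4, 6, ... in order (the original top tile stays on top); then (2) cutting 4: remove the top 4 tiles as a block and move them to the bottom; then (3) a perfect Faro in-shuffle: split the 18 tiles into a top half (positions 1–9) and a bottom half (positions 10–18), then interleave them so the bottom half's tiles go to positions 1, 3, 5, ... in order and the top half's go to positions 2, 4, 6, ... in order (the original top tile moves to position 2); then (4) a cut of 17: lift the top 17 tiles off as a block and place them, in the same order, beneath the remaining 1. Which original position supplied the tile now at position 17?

15

Undo the operations in reverse order, starting from position 17:
  undo op 4 (cut 17): 17 ← 16
  undo op 3 (in-shuffle, from top half): 16 ← 8
  undo op 2 (cut 4): 8 ← 12
  undo op 1 (out-shuffle, from bottom half): 12 ← 15
So the tile at position 17 came from original position 15.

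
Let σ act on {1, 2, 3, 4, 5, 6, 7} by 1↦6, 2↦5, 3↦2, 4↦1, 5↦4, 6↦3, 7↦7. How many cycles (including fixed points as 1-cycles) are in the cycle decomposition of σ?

2

Cycle decomposition: (1 6 3 2 5 4) (7).
2 cycles.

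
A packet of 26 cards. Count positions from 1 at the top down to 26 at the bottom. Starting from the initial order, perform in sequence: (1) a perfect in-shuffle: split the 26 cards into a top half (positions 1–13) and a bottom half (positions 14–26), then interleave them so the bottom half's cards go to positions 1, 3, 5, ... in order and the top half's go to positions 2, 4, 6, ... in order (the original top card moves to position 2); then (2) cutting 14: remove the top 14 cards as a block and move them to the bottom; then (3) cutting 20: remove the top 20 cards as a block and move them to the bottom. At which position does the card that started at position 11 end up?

14

Track the card from position 11 forward through each operation:
  after op 1 (in-shuffle): 11 → 22
  after op 2 (cut 14): 22 → 8
  after op 3 (cut 20): 8 → 14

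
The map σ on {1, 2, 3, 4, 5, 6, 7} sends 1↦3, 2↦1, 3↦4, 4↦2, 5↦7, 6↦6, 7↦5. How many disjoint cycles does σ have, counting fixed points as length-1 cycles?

3

Cycle decomposition: (1 3 4 2) (5 7) (6).
3 cycles.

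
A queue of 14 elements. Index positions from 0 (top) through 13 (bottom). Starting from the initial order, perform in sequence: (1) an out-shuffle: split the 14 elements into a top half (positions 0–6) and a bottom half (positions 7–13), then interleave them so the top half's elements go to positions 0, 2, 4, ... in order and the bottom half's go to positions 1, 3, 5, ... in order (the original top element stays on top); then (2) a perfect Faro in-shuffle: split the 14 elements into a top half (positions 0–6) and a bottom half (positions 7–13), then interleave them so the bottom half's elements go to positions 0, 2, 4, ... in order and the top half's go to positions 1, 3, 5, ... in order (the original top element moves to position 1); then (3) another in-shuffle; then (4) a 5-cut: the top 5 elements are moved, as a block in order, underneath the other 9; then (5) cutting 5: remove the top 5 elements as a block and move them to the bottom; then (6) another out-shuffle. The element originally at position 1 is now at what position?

Track the element from position 1 forward through each operation:
  after op 1 (out-shuffle): 1 → 2
  after op 2 (in-shuffle): 2 → 5
  after op 3 (in-shuffle): 5 → 11
  after op 4 (cut 5): 11 → 6
  after op 5 (cut 5): 6 → 1
  after op 6 (out-shuffle): 1 → 2

2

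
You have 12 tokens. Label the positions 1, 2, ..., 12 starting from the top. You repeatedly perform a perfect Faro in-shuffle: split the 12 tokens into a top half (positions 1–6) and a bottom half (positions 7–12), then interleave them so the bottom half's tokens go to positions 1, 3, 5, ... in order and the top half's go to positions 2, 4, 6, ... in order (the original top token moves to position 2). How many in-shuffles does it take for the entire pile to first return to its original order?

12

The in-shuffle permutes the 12 positions with cycle lengths [12].
Every token is home exactly when every cycle has completed a whole number of laps, i.e. after lcm(12) = 12 in-shuffles.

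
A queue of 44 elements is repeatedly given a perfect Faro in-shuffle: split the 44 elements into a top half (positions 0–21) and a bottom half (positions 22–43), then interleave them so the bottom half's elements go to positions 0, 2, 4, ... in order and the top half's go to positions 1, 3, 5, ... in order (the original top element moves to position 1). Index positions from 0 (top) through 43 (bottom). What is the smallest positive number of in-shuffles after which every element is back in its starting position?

The in-shuffle permutes the 44 positions with cycle lengths [2, 4, 4, 4, 6, 12, 12].
Every element is home exactly when every cycle has completed a whole number of laps, i.e. after lcm(2, 4, 6, 12) = 12 in-shuffles.

12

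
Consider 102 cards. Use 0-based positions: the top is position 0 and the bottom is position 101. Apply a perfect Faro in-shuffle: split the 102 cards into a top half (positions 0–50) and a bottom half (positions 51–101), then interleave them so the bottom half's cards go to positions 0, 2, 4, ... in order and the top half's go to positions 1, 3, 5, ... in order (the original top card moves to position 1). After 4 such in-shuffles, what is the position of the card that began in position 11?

88

Track the card's position through each in-shuffle:
11 → 23 → 47 → 95 → 88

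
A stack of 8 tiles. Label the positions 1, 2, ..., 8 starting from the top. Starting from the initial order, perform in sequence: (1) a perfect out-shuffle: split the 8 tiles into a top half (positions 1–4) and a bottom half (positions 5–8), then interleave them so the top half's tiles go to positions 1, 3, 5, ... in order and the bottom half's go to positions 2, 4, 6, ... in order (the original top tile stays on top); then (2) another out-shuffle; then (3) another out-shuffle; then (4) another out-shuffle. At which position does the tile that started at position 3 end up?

5

Track the tile from position 3 forward through each operation:
  after op 1 (out-shuffle): 3 → 5
  after op 2 (out-shuffle): 5 → 2
  after op 3 (out-shuffle): 2 → 3
  after op 4 (out-shuffle): 3 → 5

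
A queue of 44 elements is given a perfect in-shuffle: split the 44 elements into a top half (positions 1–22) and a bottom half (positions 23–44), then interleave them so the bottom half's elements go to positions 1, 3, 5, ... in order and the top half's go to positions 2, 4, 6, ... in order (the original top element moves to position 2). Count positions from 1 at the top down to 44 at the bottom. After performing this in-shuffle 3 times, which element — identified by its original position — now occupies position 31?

32

Work backwards from position 31, undoing one in-shuffle at a time:
31 ← 38 ← 19 ← 32
So the element now at position 31 started at position 32.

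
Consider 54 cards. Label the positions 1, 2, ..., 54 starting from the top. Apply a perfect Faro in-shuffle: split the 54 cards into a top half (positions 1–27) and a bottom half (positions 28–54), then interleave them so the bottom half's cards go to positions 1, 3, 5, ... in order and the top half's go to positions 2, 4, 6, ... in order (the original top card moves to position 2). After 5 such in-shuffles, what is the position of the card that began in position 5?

Track the card's position through each in-shuffle:
5 → 10 → 20 → 40 → 25 → 50

50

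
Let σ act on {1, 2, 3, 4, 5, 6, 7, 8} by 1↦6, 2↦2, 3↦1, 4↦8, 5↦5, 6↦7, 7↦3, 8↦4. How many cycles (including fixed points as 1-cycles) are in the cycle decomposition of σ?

4

Cycle decomposition: (1 6 7 3) (2) (4 8) (5).
4 cycles.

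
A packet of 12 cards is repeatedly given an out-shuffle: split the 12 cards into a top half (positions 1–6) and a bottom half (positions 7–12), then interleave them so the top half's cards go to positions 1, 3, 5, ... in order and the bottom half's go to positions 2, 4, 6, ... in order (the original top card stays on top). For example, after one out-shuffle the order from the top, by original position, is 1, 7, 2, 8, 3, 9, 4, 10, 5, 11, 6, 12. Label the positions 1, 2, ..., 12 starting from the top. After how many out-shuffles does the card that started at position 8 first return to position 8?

Follow position 8 under repeated out-shuffles:
8 → 4 → 7 → 2 → 3 → 5 → 9 → 6 → 11 → 10 → 8
It first returns after 10 out-shuffles.

10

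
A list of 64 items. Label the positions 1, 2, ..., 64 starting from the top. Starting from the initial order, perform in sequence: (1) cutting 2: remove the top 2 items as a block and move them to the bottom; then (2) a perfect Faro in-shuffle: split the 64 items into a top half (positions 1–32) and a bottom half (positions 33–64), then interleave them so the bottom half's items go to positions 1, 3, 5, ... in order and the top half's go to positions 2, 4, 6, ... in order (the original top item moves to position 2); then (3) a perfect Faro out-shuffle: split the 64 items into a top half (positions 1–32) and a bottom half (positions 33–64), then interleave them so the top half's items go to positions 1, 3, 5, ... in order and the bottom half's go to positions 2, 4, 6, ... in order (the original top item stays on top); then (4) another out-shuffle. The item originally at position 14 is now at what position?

Track the item from position 14 forward through each operation:
  after op 1 (cut 2): 14 → 12
  after op 2 (in-shuffle): 12 → 24
  after op 3 (out-shuffle): 24 → 47
  after op 4 (out-shuffle): 47 → 30

30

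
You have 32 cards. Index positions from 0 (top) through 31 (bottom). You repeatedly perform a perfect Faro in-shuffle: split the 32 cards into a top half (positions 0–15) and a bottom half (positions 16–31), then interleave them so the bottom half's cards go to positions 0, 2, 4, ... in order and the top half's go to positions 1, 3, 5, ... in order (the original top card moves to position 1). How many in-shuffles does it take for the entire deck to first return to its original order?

10

The in-shuffle permutes the 32 positions with cycle lengths [2, 10, 10, 10].
Every card is home exactly when every cycle has completed a whole number of laps, i.e. after lcm(2, 10) = 10 in-shuffles.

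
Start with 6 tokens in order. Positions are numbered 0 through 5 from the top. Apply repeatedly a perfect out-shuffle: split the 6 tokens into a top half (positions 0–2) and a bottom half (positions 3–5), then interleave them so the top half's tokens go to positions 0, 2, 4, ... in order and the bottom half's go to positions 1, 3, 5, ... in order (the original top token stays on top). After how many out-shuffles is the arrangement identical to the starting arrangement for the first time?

The out-shuffle permutes the 6 positions with cycle lengths [1, 1, 4].
Every token is home exactly when every cycle has completed a whole number of laps, i.e. after lcm(1, 4) = 4 out-shuffles.

4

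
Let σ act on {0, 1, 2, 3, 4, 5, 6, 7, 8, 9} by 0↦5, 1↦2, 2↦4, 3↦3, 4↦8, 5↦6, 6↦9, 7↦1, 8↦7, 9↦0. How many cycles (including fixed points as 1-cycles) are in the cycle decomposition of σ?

Cycle decomposition: (0 5 6 9) (1 2 4 8 7) (3).
3 cycles.

3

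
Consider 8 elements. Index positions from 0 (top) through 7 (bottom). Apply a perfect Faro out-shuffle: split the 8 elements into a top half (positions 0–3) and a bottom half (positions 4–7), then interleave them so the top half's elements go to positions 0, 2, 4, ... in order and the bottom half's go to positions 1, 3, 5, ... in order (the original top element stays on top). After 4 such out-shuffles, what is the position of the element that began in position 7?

7

Position 7 is a fixed point of every out-shuffle, so the element never moves.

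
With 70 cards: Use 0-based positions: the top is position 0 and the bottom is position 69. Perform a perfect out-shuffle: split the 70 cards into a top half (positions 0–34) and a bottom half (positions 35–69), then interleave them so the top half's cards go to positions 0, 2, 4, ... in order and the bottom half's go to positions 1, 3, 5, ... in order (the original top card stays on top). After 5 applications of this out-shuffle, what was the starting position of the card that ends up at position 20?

61

Work backwards from position 20, undoing one out-shuffle at a time:
20 ← 10 ← 5 ← 37 ← 53 ← 61
So the card now at position 20 started at position 61.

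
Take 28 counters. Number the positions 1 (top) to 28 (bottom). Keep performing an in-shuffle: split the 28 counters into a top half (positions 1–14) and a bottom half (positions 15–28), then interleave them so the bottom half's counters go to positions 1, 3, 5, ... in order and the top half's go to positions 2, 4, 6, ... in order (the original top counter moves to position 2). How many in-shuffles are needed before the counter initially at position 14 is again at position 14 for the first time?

Follow position 14 under repeated in-shuffles:
14 → 28 → 27 → 25 → 21 → 13 → 26 → 23 → ... → 14 (length 28)
It first returns after 28 in-shuffles.

28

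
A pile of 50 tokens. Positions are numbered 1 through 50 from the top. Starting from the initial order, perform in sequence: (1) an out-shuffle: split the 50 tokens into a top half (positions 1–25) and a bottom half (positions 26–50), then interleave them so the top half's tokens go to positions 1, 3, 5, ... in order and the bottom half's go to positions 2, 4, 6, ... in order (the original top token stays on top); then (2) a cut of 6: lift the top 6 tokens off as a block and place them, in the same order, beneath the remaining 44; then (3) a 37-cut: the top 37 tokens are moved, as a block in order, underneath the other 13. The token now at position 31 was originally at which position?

37

Undo the operations in reverse order, starting from position 31:
  undo op 3 (cut 37): 31 ← 18
  undo op 2 (cut 6): 18 ← 24
  undo op 1 (out-shuffle, from bottom half): 24 ← 37
So the token at position 31 came from original position 37.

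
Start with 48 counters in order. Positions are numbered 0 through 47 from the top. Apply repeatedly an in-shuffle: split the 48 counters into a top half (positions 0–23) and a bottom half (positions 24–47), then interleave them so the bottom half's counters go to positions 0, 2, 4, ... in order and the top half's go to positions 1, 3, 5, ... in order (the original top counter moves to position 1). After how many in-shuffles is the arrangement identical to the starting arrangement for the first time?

The in-shuffle permutes the 48 positions with cycle lengths [3, 3, 21, 21].
Every counter is home exactly when every cycle has completed a whole number of laps, i.e. after lcm(3, 21) = 21 in-shuffles.

21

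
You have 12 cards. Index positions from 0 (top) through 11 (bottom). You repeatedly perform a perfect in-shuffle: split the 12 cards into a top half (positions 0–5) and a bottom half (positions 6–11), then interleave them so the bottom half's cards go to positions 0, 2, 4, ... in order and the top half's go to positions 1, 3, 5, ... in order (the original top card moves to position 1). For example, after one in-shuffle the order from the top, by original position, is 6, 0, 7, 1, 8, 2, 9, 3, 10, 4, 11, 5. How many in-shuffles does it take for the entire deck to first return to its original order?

12

The in-shuffle permutes the 12 positions with cycle lengths [12].
Every card is home exactly when every cycle has completed a whole number of laps, i.e. after lcm(12) = 12 in-shuffles.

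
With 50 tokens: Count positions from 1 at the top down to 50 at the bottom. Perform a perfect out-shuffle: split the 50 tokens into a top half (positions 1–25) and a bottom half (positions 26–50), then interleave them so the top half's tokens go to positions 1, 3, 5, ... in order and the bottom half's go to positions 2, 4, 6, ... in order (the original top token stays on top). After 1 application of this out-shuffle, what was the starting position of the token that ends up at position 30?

Work backwards from position 30, undoing one out-shuffle at a time:
30 ← 40
So the token now at position 30 started at position 40.

40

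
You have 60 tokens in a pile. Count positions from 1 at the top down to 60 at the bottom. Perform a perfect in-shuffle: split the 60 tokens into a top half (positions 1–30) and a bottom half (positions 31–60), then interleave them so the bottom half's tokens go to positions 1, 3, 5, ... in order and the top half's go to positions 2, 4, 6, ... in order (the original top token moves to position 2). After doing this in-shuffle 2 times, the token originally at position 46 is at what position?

Track the token's position through each in-shuffle:
46 → 31 → 1

1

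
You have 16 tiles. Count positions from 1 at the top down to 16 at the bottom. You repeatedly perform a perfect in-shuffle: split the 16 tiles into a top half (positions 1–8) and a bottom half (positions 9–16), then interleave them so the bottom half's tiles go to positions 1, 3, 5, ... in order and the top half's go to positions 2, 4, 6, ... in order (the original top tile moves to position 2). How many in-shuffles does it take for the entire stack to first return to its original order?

8

The in-shuffle permutes the 16 positions with cycle lengths [8, 8].
Every tile is home exactly when every cycle has completed a whole number of laps, i.e. after lcm(8) = 8 in-shuffles.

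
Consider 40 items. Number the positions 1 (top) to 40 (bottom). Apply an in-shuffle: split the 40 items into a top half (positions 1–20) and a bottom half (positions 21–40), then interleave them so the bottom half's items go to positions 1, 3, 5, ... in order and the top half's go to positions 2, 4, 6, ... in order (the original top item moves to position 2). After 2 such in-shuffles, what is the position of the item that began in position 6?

24

Track the item's position through each in-shuffle:
6 → 12 → 24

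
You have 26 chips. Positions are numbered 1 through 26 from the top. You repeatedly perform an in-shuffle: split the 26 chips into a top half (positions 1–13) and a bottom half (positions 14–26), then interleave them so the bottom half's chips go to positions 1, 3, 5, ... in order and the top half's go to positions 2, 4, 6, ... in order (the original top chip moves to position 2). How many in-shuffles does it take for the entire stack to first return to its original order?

The in-shuffle permutes the 26 positions with cycle lengths [2, 6, 18].
Every chip is home exactly when every cycle has completed a whole number of laps, i.e. after lcm(2, 6, 18) = 18 in-shuffles.

18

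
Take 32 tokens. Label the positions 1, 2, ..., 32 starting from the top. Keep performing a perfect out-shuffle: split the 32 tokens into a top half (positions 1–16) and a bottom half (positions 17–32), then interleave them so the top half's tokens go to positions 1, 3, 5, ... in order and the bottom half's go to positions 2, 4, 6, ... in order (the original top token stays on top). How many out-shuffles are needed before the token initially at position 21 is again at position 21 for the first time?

Follow position 21 under repeated out-shuffles:
21 → 10 → 19 → 6 → 11 → 21
It first returns after 5 out-shuffles.

5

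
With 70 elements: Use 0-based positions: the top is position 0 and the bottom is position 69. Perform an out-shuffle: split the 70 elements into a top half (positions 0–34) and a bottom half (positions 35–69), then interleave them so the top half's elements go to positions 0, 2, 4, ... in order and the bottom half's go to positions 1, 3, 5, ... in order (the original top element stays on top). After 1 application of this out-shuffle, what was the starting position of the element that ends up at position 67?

Work backwards from position 67, undoing one out-shuffle at a time:
67 ← 68
So the element now at position 67 started at position 68.

68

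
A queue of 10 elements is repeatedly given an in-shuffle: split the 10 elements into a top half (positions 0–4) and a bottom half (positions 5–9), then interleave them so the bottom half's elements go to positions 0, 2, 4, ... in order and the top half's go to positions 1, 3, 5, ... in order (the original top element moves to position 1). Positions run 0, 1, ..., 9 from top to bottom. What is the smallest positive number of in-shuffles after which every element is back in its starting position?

The in-shuffle permutes the 10 positions with cycle lengths [10].
Every element is home exactly when every cycle has completed a whole number of laps, i.e. after lcm(10) = 10 in-shuffles.

10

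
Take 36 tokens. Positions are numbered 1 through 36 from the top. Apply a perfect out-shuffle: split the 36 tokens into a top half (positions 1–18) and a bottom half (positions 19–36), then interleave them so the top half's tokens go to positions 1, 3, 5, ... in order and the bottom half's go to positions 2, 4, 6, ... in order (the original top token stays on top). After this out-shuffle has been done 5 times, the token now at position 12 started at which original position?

Work backwards from position 12, undoing one out-shuffle at a time:
12 ← 24 ← 30 ← 33 ← 17 ← 9
So the token now at position 12 started at position 9.

9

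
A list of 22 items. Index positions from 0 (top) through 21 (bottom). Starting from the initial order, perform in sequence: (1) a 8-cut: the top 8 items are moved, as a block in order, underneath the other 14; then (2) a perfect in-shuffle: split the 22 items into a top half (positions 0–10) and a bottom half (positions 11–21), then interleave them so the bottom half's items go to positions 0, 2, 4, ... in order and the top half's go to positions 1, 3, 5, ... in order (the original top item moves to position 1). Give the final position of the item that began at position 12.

Track the item from position 12 forward through each operation:
  after op 1 (cut 8): 12 → 4
  after op 2 (in-shuffle): 4 → 9

9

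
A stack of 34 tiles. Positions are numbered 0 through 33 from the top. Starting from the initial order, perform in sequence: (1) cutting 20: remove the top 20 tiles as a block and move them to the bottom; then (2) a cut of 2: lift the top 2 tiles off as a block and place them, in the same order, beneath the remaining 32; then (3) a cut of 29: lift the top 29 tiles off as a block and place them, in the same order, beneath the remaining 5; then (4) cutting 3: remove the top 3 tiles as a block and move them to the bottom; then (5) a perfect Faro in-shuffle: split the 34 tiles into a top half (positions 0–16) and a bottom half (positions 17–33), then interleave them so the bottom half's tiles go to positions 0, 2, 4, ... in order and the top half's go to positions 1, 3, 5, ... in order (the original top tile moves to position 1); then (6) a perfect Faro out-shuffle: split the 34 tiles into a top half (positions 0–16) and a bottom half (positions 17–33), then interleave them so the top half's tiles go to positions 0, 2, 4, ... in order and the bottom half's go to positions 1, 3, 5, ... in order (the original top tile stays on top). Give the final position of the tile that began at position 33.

Track the tile from position 33 forward through each operation:
  after op 1 (cut 20): 33 → 13
  after op 2 (cut 2): 13 → 11
  after op 3 (cut 29): 11 → 16
  after op 4 (cut 3): 16 → 13
  after op 5 (in-shuffle): 13 → 27
  after op 6 (out-shuffle): 27 → 21

21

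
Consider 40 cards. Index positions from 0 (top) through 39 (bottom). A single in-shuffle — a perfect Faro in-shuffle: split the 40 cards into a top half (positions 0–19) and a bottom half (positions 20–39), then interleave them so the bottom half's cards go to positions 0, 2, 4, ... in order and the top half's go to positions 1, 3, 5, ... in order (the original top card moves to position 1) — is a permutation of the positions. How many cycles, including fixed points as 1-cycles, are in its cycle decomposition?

2

Trace each unvisited position around until it returns:
(0 1 3 7 15 31 ... len 20) (2 5 11 23 6 13 ... len 20)
2 cycles in total.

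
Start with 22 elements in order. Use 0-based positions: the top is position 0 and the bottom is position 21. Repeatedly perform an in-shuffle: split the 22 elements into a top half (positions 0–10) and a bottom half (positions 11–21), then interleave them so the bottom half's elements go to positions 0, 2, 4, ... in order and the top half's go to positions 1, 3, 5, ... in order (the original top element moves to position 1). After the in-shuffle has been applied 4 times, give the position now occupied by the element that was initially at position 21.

6

Track the element's position through each in-shuffle:
21 → 20 → 18 → 14 → 6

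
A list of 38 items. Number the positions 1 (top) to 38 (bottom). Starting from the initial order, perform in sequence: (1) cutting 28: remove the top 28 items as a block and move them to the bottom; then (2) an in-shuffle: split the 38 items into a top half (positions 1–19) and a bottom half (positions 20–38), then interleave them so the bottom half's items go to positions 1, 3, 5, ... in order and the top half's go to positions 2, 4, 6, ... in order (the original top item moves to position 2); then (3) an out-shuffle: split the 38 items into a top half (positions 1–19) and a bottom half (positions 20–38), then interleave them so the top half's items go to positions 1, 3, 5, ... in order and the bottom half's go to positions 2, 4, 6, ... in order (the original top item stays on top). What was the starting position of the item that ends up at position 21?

15

Undo the operations in reverse order, starting from position 21:
  undo op 3 (out-shuffle, from top half): 21 ← 11
  undo op 2 (in-shuffle, from bottom half): 11 ← 25
  undo op 1 (cut 28): 25 ← 15
So the item at position 21 came from original position 15.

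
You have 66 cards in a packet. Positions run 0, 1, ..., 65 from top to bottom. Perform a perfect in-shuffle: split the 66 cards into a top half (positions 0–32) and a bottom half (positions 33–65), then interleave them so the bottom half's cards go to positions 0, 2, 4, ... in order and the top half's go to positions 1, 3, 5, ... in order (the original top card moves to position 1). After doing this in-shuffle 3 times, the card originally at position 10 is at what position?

20

Track the card's position through each in-shuffle:
10 → 21 → 43 → 20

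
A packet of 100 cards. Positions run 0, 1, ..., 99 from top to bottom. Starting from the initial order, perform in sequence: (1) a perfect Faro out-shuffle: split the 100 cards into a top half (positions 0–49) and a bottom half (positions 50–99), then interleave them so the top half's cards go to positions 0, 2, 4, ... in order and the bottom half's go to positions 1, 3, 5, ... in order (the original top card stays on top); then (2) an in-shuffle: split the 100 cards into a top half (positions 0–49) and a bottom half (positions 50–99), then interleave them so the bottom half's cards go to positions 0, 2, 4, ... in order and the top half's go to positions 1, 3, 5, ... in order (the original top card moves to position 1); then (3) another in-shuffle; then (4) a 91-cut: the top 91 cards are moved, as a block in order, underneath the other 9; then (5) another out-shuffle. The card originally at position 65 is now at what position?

70

Track the card from position 65 forward through each operation:
  after op 1 (out-shuffle): 65 → 31
  after op 2 (in-shuffle): 31 → 63
  after op 3 (in-shuffle): 63 → 26
  after op 4 (cut 91): 26 → 35
  after op 5 (out-shuffle): 35 → 70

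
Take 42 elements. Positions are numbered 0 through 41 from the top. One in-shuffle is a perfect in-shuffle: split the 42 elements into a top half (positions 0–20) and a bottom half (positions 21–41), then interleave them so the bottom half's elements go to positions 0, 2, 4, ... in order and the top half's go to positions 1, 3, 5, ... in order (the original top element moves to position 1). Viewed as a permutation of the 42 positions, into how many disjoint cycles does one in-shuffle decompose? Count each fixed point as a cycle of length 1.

Trace each unvisited position around until it returns:
(0 1 3 7 15 31 ... len 14) (2 5 11 23 4 9 ... len 14) (6 13 27 12 25 8 ... len 14)
3 cycles in total.

3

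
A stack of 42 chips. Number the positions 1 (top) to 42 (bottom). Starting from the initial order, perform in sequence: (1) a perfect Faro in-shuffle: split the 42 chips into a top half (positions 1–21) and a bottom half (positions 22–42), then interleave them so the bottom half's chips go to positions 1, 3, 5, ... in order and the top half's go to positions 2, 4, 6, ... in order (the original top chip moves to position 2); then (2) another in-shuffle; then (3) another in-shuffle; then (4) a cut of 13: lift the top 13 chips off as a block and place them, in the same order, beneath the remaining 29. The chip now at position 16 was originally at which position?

Undo the operations in reverse order, starting from position 16:
  undo op 4 (cut 13): 16 ← 29
  undo op 3 (in-shuffle, from bottom half): 29 ← 36
  undo op 2 (in-shuffle, from top half): 36 ← 18
  undo op 1 (in-shuffle, from top half): 18 ← 9
So the chip at position 16 came from original position 9.

9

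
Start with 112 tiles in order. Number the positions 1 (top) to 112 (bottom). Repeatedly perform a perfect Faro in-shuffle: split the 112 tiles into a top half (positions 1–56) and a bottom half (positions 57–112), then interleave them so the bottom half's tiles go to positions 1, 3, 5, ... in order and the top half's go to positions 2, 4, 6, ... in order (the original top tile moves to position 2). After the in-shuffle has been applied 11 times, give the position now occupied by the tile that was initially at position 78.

Track the tile's position through each in-shuffle:
78 → 43 → 86 → 59 → 5 → 10 → 20 → 40 → 80 → 47 → 94 → 75

75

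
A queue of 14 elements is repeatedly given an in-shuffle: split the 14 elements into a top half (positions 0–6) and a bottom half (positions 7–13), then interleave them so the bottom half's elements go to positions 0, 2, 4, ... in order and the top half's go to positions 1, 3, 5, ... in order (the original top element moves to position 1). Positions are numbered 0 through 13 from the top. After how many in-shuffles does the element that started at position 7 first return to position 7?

4

Follow position 7 under repeated in-shuffles:
7 → 0 → 1 → 3 → 7
It first returns after 4 in-shuffles.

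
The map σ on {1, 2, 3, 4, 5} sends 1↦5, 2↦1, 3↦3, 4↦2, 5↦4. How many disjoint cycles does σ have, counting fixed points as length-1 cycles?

2

Cycle decomposition: (1 5 4 2) (3).
2 cycles.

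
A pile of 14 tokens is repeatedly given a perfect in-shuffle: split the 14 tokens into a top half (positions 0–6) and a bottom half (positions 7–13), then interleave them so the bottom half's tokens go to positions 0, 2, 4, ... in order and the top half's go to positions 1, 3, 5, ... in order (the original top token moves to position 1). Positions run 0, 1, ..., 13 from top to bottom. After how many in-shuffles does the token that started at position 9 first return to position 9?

Follow position 9 under repeated in-shuffles:
9 → 4 → 9
It first returns after 2 in-shuffles.

2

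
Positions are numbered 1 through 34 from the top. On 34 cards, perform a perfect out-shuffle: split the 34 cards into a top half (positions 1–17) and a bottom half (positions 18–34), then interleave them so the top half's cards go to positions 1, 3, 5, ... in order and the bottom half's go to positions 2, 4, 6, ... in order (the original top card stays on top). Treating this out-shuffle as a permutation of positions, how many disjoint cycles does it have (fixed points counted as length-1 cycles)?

6

Trace each unvisited position around until it returns:
(1) (2 3 5 9 17 33 32 30 26 18) (4 7 13 25 16 31 28 22 10 19) (6 11 21 8 15 29 24 14 27 20) (12 23) (34)
6 cycles in total.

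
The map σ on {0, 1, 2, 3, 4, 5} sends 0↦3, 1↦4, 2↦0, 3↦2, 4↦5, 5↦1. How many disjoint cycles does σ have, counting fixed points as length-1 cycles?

2

Cycle decomposition: (0 3 2) (1 4 5).
2 cycles.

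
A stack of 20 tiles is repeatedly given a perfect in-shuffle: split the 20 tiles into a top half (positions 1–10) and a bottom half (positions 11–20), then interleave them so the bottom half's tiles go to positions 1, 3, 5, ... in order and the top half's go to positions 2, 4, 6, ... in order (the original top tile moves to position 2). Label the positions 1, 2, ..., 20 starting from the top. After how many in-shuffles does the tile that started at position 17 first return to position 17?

6

Follow position 17 under repeated in-shuffles:
17 → 13 → 5 → 10 → 20 → 19 → 17
It first returns after 6 in-shuffles.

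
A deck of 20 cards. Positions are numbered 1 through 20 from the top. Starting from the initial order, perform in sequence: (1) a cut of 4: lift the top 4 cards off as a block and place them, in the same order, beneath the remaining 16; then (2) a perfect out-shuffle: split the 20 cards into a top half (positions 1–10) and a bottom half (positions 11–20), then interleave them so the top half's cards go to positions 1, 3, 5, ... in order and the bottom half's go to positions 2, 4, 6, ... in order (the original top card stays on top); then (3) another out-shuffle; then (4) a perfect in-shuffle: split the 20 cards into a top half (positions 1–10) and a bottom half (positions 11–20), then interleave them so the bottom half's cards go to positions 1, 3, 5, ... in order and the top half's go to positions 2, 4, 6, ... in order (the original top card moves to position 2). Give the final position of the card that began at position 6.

Track the card from position 6 forward through each operation:
  after op 1 (cut 4): 6 → 2
  after op 2 (out-shuffle): 2 → 3
  after op 3 (out-shuffle): 3 → 5
  after op 4 (in-shuffle): 5 → 10

10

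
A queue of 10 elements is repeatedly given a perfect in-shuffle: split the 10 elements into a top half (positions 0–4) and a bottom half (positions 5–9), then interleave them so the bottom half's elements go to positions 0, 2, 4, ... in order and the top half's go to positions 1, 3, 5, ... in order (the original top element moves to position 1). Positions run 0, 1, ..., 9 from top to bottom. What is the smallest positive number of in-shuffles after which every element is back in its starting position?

The in-shuffle permutes the 10 positions with cycle lengths [10].
Every element is home exactly when every cycle has completed a whole number of laps, i.e. after lcm(10) = 10 in-shuffles.

10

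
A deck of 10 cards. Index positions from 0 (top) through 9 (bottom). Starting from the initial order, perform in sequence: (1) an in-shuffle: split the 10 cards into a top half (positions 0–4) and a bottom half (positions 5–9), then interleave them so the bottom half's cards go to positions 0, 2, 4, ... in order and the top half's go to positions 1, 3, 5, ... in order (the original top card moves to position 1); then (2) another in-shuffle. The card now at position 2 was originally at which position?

8

Undo the operations in reverse order, starting from position 2:
  undo op 2 (in-shuffle, from bottom half): 2 ← 6
  undo op 1 (in-shuffle, from bottom half): 6 ← 8
So the card at position 2 came from original position 8.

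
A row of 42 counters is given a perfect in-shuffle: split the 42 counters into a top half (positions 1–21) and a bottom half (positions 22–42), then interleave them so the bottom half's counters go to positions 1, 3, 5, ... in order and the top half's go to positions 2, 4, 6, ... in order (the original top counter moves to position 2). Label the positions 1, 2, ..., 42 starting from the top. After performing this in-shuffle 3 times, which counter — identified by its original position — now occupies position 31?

Work backwards from position 31, undoing one in-shuffle at a time:
31 ← 37 ← 40 ← 20
So the counter now at position 31 started at position 20.

20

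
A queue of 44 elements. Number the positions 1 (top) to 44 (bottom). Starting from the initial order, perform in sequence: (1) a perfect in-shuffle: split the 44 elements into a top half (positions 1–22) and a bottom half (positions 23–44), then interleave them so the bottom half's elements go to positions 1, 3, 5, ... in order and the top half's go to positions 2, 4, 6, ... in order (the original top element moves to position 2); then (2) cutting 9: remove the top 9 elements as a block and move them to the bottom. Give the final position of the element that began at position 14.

19

Track the element from position 14 forward through each operation:
  after op 1 (in-shuffle): 14 → 28
  after op 2 (cut 9): 28 → 19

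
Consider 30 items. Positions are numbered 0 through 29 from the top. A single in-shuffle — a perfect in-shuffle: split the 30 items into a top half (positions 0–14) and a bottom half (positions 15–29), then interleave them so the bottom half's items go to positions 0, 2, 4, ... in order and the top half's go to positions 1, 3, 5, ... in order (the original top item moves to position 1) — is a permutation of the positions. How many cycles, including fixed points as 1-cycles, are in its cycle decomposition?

6

Trace each unvisited position around until it returns:
(0 1 3 7 15) (2 5 11 23 16) (4 9 19 8 17) (6 13 27 24 18) (10 21 12 25 20) (14 29 28 26 22)
6 cycles in total.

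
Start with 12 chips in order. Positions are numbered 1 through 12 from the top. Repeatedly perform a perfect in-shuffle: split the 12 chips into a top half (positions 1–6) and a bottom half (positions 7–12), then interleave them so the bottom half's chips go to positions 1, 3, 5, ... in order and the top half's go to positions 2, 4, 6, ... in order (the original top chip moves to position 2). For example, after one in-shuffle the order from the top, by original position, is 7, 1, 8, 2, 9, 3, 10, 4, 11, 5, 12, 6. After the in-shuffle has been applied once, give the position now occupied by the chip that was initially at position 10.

Track the chip's position through each in-shuffle:
10 → 7

7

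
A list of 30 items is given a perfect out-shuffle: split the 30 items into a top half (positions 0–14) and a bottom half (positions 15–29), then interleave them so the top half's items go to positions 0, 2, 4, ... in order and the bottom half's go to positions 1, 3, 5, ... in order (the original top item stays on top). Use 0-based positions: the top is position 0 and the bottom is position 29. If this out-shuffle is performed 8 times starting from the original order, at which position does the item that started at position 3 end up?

14

Track the item's position through each out-shuffle:
3 → 6 → 12 → 24 → 19 → 9 → 18 → 7 → 14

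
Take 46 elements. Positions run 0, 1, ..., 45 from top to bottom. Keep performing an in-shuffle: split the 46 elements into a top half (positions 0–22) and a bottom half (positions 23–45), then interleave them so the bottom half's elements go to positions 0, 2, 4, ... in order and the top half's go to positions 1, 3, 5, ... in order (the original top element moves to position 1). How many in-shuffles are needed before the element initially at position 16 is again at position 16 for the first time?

Follow position 16 under repeated in-shuffles:
16 → 33 → 20 → 41 → 36 → 26 → 6 → 13 → ... → 16 (length 23)
It first returns after 23 in-shuffles.

23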